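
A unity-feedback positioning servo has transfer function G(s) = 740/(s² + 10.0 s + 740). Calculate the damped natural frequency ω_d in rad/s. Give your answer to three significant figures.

Comparing the denominator to s² + 2ζω_n s + ω_n²: ω_n = √740 = 27.2 rad/s, and 2ζω_n = 10.0 so ζ = 10.0/(2·27.2) = 0.184.
The damped frequency ω_d = ω_n√(1−ζ²) = 26.7 rad/s.

ω_d ≈ 26.7 rad/s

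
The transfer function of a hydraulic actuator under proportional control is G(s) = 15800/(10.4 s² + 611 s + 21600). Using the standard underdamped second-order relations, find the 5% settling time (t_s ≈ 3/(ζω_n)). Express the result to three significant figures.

t_s ≈ 0.102 s

Dividing through by 10.4: denominator becomes s² + 58.75 s + 2077.
So ω_n = √2077 = 45.6 rad/s and ζ = 58.75/(2·45.6) = 0.645.
t_s ≈ 3/(ζω_n) = 0.102 s.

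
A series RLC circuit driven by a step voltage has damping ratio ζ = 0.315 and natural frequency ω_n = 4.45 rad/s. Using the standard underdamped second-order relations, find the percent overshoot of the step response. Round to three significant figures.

For an underdamped second-order system, %OS = 100·exp(−πζ/√(1−ζ²)).
πζ/√(1−ζ²) = π·0.315/√(1−0.0992) = 1.043, so %OS = 100·e^(−1.043) = 35.3%.

%OS ≈ 35.3%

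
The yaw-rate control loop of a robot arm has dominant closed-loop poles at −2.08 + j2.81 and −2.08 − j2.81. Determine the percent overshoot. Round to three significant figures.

With σ = 2.08, ω_d = 2.81: ω_n = √(σ²+ω_d²) = 3.50 rad/s, ζ = σ/ω_n = 0.595.
%OS = 100·exp(−πζ/√(1−ζ²)) = 9.77%.

%OS ≈ 9.77%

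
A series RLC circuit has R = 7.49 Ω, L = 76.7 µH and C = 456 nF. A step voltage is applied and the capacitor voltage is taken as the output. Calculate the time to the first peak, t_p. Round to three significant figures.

For a series RLC circuit (capacitor voltage as output), ω_n = 1/√(LC) = 1/√(76.7 µH · 456 nF) = 169000 rad/s.
ζ = (R/2)·√(C/L) = (7.49/2)·√(456 nF/76.7 µH) = 0.289.
ω_d = ω_n√(1−ζ²) = 162000 rad/s. t_p = π/ω_d = 0.0000194 s.

t_p ≈ 0.0000194 s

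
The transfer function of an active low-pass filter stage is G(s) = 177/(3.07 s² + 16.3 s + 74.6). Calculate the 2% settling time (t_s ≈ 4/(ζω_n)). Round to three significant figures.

Dividing through by 3.07: denominator becomes s² + 5.309 s + 24.30.
So ω_n = √24.30 = 4.93 rad/s and ζ = 5.309/(2·4.93) = 0.539.
t_s ≈ 4/(ζω_n) = 1.51 s.

t_s ≈ 1.51 s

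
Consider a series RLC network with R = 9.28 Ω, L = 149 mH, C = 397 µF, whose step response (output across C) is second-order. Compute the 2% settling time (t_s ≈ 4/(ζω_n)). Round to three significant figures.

For a series RLC circuit (capacitor voltage as output), ω_n = 1/√(LC) = 1/√(149 mH · 397 µF) = 130 rad/s.
ζ = (R/2)·√(C/L) = (9.28/2)·√(397 µF/149 mH) = 0.240.
t_s ≈ 4/(ζω_n) = 0.128 s.

t_s ≈ 0.128 s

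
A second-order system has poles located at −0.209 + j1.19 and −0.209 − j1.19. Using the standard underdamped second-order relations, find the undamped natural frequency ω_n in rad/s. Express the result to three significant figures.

ω_n ≈ 1.21 rad/s

|pole| = ω_n = √(0.209² + 1.19²) = 1.21 rad/s; ζ = cos θ = σ/ω_n = 0.173.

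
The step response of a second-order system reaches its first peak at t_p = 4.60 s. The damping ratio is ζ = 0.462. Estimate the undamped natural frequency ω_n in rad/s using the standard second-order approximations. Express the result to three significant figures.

Peak time t_p = π/ω_d, so ω_d = π/t_p = π/4.60 = 0.683 rad/s.
ω_n = ω_d/√(1−ζ²) = 0.683/√0.787 = 0.770 rad/s.

ω_n ≈ 0.770 rad/s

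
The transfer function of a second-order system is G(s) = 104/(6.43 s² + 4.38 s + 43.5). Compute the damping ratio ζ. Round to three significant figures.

Dividing through by 6.43: denominator becomes s² + 0.6812 s + 6.765.
So ω_n = √6.765 = 2.60 rad/s and ζ = 0.6812/(2·2.60) = 0.131.

ζ ≈ 0.131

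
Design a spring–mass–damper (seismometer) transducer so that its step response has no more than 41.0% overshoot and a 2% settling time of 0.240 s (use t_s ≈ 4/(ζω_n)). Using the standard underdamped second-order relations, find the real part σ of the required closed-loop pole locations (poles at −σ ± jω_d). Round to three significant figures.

The settling-time spec alone fixes σ = ζω_n = 4/t_s = 4/0.240 = 16.7.
(Overshoot then fixes ζ = 0.273 and hence ω_d = σ·√(1−ζ²)/ζ = 58.7 rad/s.)

σ ≈ 16.7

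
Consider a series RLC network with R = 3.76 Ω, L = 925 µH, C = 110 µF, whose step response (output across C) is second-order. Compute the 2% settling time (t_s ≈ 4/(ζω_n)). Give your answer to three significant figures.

For a series RLC circuit (capacitor voltage as output), ω_n = 1/√(LC) = 1/√(925 µH · 110 µF) = 3130 rad/s.
ζ = (R/2)·√(C/L) = (3.76/2)·√(110 µF/925 µH) = 0.648.
t_s ≈ 4/(ζω_n) = 0.00197 s.

t_s ≈ 0.00197 s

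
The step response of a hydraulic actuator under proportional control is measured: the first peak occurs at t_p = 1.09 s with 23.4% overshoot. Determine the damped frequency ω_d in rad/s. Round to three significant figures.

t_p = π/ω_d, so ω_d = π/1.09 = 2.88 rad/s.

ω_d ≈ 2.88 rad/s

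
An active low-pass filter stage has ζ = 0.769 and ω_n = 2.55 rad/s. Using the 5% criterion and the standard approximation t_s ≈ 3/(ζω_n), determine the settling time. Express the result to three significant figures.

t_s ≈ 3/(ζω_n) = 3/(0.769 × 2.55) = 1.53 s.

t_s ≈ 1.53 s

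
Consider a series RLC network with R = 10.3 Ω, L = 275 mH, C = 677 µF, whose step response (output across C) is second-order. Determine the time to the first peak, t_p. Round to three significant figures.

t_p ≈ 0.0443 s

For a series RLC circuit (capacitor voltage as output), ω_n = 1/√(LC) = 1/√(275 mH · 677 µF) = 73.3 rad/s.
ζ = (R/2)·√(C/L) = (10.3/2)·√(677 µF/275 mH) = 0.256.
ω_d = ω_n√(1−ζ²) = 70.9 rad/s. t_p = π/ω_d = 0.0443 s.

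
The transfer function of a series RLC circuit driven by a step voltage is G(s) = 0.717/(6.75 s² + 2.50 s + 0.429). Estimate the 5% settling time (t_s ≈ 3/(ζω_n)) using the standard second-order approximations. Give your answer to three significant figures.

t_s ≈ 16.2 s

Dividing through by 6.75: denominator becomes s² + 0.3704 s + 0.06356.
So ω_n = √0.06356 = 0.252 rad/s and ζ = 0.3704/(2·0.252) = 0.735.
t_s ≈ 3/(ζω_n) = 16.2 s.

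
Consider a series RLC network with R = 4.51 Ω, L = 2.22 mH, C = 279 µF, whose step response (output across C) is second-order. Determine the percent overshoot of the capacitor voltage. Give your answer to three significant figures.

%OS ≈ 1.53%

For a series RLC circuit (capacitor voltage as output), ω_n = 1/√(LC) = 1/√(2.22 mH · 279 µF) = 1270 rad/s.
ζ = (R/2)·√(C/L) = (4.51/2)·√(279 µF/2.22 mH) = 0.799.
%OS = 100·exp(−πζ/√(1−ζ²)) = 1.53%.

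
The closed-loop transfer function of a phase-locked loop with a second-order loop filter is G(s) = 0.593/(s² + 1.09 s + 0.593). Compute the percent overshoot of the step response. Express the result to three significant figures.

%OS ≈ 4.30%

Matching coefficients with s² + 2ζω_n s + ω_n² gives ω_n² = 0.593 ⇒ ω_n = 0.770 rad/s, and ζ = 1.09/(2ω_n) = 0.708.
%OS = 100·exp(−πζ/√(1−ζ²)) = 4.30%.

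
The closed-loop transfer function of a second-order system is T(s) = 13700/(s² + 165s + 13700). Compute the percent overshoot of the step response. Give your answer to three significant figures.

%OS ≈ 4.41%

Comparing the denominator to s² + 2ζω_n s + ω_n²: ω_n = √13700 = 117 rad/s, and 2ζω_n = 165 so ζ = 165/(2·117) = 0.705.
%OS = 100·exp(−πζ/√(1−ζ²)) = 4.41%.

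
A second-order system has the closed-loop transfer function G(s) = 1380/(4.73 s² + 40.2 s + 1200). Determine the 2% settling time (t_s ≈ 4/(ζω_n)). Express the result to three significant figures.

t_s ≈ 0.941 s

Dividing through by 4.73: denominator becomes s² + 8.499 s + 253.7.
So ω_n = √253.7 = 15.9 rad/s and ζ = 8.499/(2·15.9) = 0.267.
t_s ≈ 4/(ζω_n) = 0.941 s.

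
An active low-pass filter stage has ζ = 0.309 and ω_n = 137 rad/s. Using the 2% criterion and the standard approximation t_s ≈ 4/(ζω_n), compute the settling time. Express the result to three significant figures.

t_s ≈ 4/(ζω_n) = 4/(0.309 × 137) = 0.0945 s.

t_s ≈ 0.0945 s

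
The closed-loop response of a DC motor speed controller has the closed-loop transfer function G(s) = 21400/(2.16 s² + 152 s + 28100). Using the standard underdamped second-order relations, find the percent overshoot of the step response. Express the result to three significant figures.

%OS ≈ 36.1%

Dividing through by 2.16: denominator becomes s² + 70.37 s + 13010.
So ω_n = √13010 = 114 rad/s and ζ = 70.37/(2·114) = 0.308.
%OS = 100 e^{−πζ/√(1−ζ²)} with ζ = 0.308 gives 36.1%.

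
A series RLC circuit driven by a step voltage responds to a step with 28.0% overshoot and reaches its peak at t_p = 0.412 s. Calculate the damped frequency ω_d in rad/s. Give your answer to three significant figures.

t_p = π/ω_d, so ω_d = π/0.412 = 7.63 rad/s.

ω_d ≈ 7.63 rad/s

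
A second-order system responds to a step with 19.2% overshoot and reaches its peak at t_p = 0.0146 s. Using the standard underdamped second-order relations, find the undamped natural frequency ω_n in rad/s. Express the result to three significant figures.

The overshoot fixes ζ = −ln(OS)/√(π²+ln²(OS)) = 0.465.
t_p = π/ω_d ⇒ ω_d = 215 rad/s; then ω_n = ω_d/√(1−ζ²) = 243 rad/s.

ω_n ≈ 243 rad/s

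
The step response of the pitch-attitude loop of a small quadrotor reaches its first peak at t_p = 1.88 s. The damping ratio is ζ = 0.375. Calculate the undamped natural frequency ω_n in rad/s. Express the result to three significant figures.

Peak time t_p = π/ω_d, so ω_d = π/t_p = π/1.88 = 1.67 rad/s.
ω_n = ω_d/√(1−ζ²) = 1.67/√0.859 = 1.80 rad/s.

ω_n ≈ 1.80 rad/s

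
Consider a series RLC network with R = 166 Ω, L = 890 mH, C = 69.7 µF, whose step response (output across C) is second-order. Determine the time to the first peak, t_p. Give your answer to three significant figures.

For a series RLC circuit (capacitor voltage as output), ω_n = 1/√(LC) = 1/√(890 mH · 69.7 µF) = 127 rad/s.
ζ = (R/2)·√(C/L) = (166/2)·√(69.7 µF/890 mH) = 0.735.
The damped frequency ω_d = ω_n√(1−ζ²) = 86.2 rad/s. t_p = π/ω_d = 0.0365 s.

t_p ≈ 0.0365 s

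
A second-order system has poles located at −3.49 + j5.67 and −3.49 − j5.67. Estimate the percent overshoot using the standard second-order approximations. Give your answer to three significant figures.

%OS ≈ 14.5%

The poles are at −σ ± jω_d with σ = 3.49 and ω_d = 5.67, so ω_n = √(σ²+ω_d²) = 6.66 rad/s and ζ = σ/ω_n = 0.524.
%OS = 100·exp(−πζ/√(1−ζ²)) = 14.5%.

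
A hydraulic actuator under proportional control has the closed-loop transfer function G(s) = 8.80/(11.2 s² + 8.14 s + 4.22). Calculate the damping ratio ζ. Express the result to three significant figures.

Dividing through by 11.2: denominator becomes s² + 0.7268 s + 0.3768.
So ω_n = √0.3768 = 0.614 rad/s and ζ = 0.7268/(2·0.614) = 0.592.

ζ ≈ 0.592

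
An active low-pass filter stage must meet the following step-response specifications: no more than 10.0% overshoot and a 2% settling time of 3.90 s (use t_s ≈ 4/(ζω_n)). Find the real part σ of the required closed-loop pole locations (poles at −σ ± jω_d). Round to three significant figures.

σ ≈ 1.03

The settling-time spec alone fixes σ = ζω_n = 4/t_s = 4/3.90 = 1.03.
(Overshoot then fixes ζ = 0.591 and hence ω_d = σ·√(1−ζ²)/ζ = 1.40 rad/s.)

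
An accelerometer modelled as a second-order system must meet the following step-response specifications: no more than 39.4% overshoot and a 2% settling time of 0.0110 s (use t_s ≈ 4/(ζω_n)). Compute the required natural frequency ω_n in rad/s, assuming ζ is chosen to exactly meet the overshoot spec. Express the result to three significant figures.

ω_n ≈ 1280 rad/s

ζ = −ln(OS)/√(π² + (ln OS)²). With OS = 0.394, ln OS = −0.9314 and ζ = 0.9314/3.277 = 0.284.
Then ω_n = 4/(ζ t_s) = 4/(0.284 × 0.0110) = 1280 rad/s.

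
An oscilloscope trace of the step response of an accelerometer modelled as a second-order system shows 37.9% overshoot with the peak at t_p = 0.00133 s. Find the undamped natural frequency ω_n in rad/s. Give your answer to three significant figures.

From the overshoot, ζ = −ln(OS)/√(π²+ln²(OS)) = 0.295.
t_p = π/ω_d ⇒ ω_d = 2360 rad/s; then ω_n = ω_d/√(1−ζ²) = 2470 rad/s.

ω_n ≈ 2470 rad/s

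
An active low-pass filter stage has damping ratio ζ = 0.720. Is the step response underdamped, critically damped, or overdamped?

Since ζ = 0.720 < 1, the system is underdamped.

underdamped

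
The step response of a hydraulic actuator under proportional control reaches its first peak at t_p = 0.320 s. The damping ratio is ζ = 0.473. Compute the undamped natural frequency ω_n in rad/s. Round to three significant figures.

Peak time t_p = π/ω_d, so ω_d = π/t_p = π/0.320 = 9.82 rad/s.
ω_n = ω_d/√(1−ζ²) = 9.82/√0.776 = 11.1 rad/s.

ω_n ≈ 11.1 rad/s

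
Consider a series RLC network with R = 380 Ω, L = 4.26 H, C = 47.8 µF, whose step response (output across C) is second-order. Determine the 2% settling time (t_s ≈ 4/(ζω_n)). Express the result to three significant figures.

For a series RLC circuit (capacitor voltage as output), ω_n = 1/√(LC) = 1/√(4.26 H · 47.8 µF) = 70.1 rad/s.
ζ = (R/2)·√(C/L) = (380/2)·√(47.8 µF/4.26 H) = 0.636.
t_s ≈ 4/(ζω_n) = 0.0897 s.

t_s ≈ 0.0897 s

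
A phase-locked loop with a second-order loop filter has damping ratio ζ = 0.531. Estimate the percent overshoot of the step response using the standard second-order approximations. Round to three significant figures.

For an underdamped second-order system, %OS = 100·exp(−πζ/√(1−ζ²)).
πζ/√(1−ζ²) = π·0.531/√(1−0.282) = 1.969, so %OS = 100·e^(−1.969) = 14.0%.

%OS ≈ 14.0%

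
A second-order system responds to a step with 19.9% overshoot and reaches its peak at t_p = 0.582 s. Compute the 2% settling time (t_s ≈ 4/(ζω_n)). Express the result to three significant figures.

t_s ≈ 1.44 s

ζ from %OS: ζ = |ln 0.199|/√(π²+ln²0.199) = 0.457.
t_p = π/ω_d ⇒ ω_d = 5.40 rad/s; then ω_n = ω_d/√(1−ζ²) = 6.07 rad/s.
t_s ≈ 4/(ζω_n) = 4/(0.457·6.07) = 1.44 s.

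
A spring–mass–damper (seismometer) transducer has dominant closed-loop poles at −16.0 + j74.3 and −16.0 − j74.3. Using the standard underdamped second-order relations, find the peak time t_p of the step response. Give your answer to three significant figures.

t_p ≈ 0.0423 s

t_p = π/ω_d with ω_d = 74.3 (the imaginary part), so t_p = 0.0423 s.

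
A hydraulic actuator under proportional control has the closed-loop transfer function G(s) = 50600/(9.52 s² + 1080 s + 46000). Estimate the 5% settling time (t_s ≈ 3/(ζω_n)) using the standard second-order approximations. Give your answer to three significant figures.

Dividing through by 9.52: denominator becomes s² + 113.4 s + 4832.
So ω_n = √4832 = 69.5 rad/s and ζ = 113.4/(2·69.5) = 0.816.
t_s ≈ 3/(ζω_n) = 0.0529 s.

t_s ≈ 0.0529 s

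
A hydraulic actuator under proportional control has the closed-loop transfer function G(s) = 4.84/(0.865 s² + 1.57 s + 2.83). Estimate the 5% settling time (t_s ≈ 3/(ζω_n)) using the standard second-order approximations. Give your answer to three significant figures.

t_s ≈ 3.31 s

Dividing through by 0.865: denominator becomes s² + 1.815 s + 3.272.
So ω_n = √3.272 = 1.81 rad/s and ζ = 1.815/(2·1.81) = 0.502.
t_s ≈ 3/(ζω_n) = 3.31 s.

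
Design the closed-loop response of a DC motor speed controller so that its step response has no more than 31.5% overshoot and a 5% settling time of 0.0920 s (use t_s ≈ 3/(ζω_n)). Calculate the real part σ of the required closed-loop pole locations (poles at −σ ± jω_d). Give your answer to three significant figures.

The settling-time spec alone fixes σ = ζω_n = 3/t_s = 3/0.0920 = 32.6.
(Overshoot then fixes ζ = 0.345 and hence ω_d = σ·√(1−ζ²)/ζ = 88.7 rad/s.)

σ ≈ 32.6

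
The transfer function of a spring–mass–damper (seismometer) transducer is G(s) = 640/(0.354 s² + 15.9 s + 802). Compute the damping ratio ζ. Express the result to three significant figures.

Dividing through by 0.354: denominator becomes s² + 44.92 s + 2266.
So ω_n = √2266 = 47.6 rad/s and ζ = 44.92/(2·47.6) = 0.472.

ζ ≈ 0.472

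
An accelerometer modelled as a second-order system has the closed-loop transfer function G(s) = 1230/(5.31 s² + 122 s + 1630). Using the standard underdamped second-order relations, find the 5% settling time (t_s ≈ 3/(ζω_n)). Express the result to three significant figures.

t_s ≈ 0.261 s

Dividing through by 5.31: denominator becomes s² + 22.98 s + 307.0.
So ω_n = √307.0 = 17.5 rad/s and ζ = 22.98/(2·17.5) = 0.656.
t_s ≈ 3/(ζω_n) = 0.261 s.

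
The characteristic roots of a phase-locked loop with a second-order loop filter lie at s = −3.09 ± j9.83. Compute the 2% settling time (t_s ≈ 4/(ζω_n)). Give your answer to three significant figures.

t_s ≈ 1.29 s

For poles at −σ ± jω_d, ζω_n = σ = 3.09, so t_s ≈ 4/σ = 1.29 s.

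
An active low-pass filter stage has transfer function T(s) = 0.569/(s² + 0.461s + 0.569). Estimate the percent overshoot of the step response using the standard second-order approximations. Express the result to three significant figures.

ω_n = √0.569 = 0.754 rad/s; ζ = 0.461/(2·0.754) = 0.306.
%OS = 100·exp(−πζ/√(1−ζ²)) = 36.5%.

%OS ≈ 36.5%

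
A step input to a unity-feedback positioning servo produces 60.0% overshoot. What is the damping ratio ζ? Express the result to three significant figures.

From %OS = 100·exp(−πζ/√(1−ζ²)), invert to get ζ = −ln(OS)/√(π² + ln²(OS)) with OS = 0.600.
−ln 0.600 = 0.5108, so ζ = 0.5108/√(π² + 0.2609) = 0.160.

ζ ≈ 0.160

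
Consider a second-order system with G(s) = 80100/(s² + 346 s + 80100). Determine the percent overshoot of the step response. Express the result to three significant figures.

Matching coefficients with s² + 2ζω_n s + ω_n² gives ω_n² = 80100 ⇒ ω_n = 283 rad/s, and ζ = 346/(2ω_n) = 0.611.
%OS = 100·exp(−πζ/√(1−ζ²)) = 8.84%.

%OS ≈ 8.84%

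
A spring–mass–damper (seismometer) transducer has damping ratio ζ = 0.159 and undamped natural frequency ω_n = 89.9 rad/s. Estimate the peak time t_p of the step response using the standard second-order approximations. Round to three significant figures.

The damped frequency is ω_d = ω_n√(1−ζ²) = 89.9·√(1−0.0253) = 88.8 rad/s.
Peak time t_p = π/ω_d = π/88.8 = 0.0354 s.

t_p ≈ 0.0354 s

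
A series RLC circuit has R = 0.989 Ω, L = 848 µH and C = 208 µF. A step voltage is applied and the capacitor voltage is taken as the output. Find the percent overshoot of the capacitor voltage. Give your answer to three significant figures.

For a series RLC circuit (capacitor voltage as output), ω_n = 1/√(LC) = 1/√(848 µH · 208 µF) = 2380 rad/s.
ζ = (R/2)·√(C/L) = (0.989/2)·√(208 µF/848 µH) = 0.245.
%OS = 100·exp(−πζ/√(1−ζ²)) = 45.2%.

%OS ≈ 45.2%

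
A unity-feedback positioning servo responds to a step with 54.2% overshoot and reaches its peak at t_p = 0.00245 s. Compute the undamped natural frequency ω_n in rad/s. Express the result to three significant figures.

ω_n ≈ 1310 rad/s

The overshoot fixes ζ = −ln(OS)/√(π²+ln²(OS)) = 0.191.
From t_p = π/ω_d, ω_d = π/0.00245 = 1280 rad/s, so ω_n = ω_d/√(1−ζ²) = 1310 rad/s.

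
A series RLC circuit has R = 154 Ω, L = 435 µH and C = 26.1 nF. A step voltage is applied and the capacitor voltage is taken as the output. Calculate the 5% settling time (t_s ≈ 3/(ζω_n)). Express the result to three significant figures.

t_s ≈ 0.0000169 s

For a series RLC circuit (capacitor voltage as output), ω_n = 1/√(LC) = 1/√(435 µH · 26.1 nF) = 297000 rad/s.
ζ = (R/2)·√(C/L) = (154/2)·√(26.1 nF/435 µH) = 0.596.
t_s ≈ 3/(ζω_n) = 0.0000169 s.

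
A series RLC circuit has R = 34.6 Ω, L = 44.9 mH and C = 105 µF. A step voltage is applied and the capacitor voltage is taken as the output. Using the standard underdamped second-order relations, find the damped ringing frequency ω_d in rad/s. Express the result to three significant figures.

For a series RLC circuit (capacitor voltage as output), ω_n = 1/√(LC) = 1/√(44.9 mH · 105 µF) = 461 rad/s.
ζ = (R/2)·√(C/L) = (34.6/2)·√(105 µF/44.9 mH) = 0.837.
The damped frequency ω_d = ω_n√(1−ζ²) = 252 rad/s.

ω_d ≈ 252 rad/s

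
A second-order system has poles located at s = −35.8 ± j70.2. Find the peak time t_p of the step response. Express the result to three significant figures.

t_p ≈ 0.0448 s

t_p = π/ω_d with ω_d = 70.2 (the imaginary part), so t_p = 0.0448 s.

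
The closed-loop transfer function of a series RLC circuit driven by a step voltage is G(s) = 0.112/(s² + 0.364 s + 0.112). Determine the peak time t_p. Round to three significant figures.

Matching coefficients with s² + 2ζω_n s + ω_n² gives ω_n² = 0.112 ⇒ ω_n = 0.335 rad/s, and ζ = 0.364/(2ω_n) = 0.544.
ω_d = ω_n√(1−ζ²) = 0.281 rad/s. Then t_p = π/ω_d = 11.2 s.

t_p ≈ 11.2 s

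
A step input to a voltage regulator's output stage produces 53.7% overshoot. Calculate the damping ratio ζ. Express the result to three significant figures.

ζ = −ln(OS)/√(π² + (ln OS)²). With OS = 0.537, ln OS = −0.6218 and ζ = 0.6218/3.203 = 0.194.

ζ ≈ 0.194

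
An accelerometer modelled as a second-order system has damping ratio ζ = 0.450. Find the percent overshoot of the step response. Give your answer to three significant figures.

For an underdamped second-order system, %OS = 100·exp(−πζ/√(1−ζ²)).
πζ/√(1−ζ²) = π·0.450/√(1−0.203) = 1.583, so %OS = 100·e^(−1.583) = 20.5%.

%OS ≈ 20.5%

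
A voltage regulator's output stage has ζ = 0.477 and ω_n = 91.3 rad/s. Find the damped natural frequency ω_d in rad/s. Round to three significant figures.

ω_d = ω_n√(1−ζ²) = 91.3·√0.772 = 80.2 rad/s.

ω_d ≈ 80.2 rad/s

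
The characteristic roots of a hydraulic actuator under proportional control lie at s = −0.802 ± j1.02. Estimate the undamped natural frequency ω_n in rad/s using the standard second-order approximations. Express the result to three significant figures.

|pole| = ω_n = √(0.802² + 1.02²) = 1.30 rad/s; ζ = cos θ = σ/ω_n = 0.618.

ω_n ≈ 1.30 rad/s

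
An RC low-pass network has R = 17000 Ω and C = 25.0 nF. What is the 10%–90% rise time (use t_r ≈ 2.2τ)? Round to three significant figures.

t_r ≈ 0.000935 s

τ = RC = 17000 × 25.0 nF = 0.000425 s.
t_r ≈ 2.2τ = 0.000935 s.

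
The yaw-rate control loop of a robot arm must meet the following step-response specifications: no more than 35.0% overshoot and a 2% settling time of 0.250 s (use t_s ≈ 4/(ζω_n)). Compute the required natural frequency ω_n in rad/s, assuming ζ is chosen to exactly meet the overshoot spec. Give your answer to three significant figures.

ω_n ≈ 50.5 rad/s

From %OS = 100·exp(−πζ/√(1−ζ²)), invert to get ζ = −ln(OS)/√(π² + ln²(OS)) with OS = 0.350.
−ln 0.350 = 1.050, so ζ = 1.050/√(π² + 1.102) = 0.317.
From t_s ≈ 4/(ζω_n): ω_n = 4/(ζ·t_s) = 4/(0.317·0.250) = 50.5 rad/s.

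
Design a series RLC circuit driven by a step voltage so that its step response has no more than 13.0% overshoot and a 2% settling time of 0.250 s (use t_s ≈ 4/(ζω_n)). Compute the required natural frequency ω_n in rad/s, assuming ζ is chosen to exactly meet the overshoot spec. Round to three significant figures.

ω_n ≈ 29.4 rad/s

From %OS = 100·exp(−πζ/√(1−ζ²)), invert to get ζ = −ln(OS)/√(π² + ln²(OS)) with OS = 0.130.
−ln 0.130 = 2.040, so ζ = 2.040/√(π² + 4.163) = 0.545.
Then ω_n = 4/(ζ t_s) = 4/(0.545 × 0.250) = 29.4 rad/s.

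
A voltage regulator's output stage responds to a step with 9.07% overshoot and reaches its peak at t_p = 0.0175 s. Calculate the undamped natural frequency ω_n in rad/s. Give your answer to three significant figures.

From the overshoot, ζ = −ln(OS)/√(π²+ln²(OS)) = 0.607.
t_p = π/ω_d ⇒ ω_d = 180 rad/s; then ω_n = ω_d/√(1−ζ²) = 226 rad/s.

ω_n ≈ 226 rad/s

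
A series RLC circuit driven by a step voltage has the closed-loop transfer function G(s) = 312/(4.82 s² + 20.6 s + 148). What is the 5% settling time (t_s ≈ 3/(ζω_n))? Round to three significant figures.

t_s ≈ 1.40 s

Dividing through by 4.82: denominator becomes s² + 4.274 s + 30.71.
So ω_n = √30.71 = 5.54 rad/s and ζ = 4.274/(2·5.54) = 0.386.
t_s ≈ 3/(ζω_n) = 1.40 s.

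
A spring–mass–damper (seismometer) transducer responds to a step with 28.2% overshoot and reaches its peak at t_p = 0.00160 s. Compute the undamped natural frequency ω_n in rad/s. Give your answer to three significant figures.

ζ from %OS: ζ = |ln 0.282|/√(π²+ln²0.282) = 0.374.
t_p = π/ω_d ⇒ ω_d = 1960 rad/s; then ω_n = ω_d/√(1−ζ²) = 2120 rad/s.

ω_n ≈ 2120 rad/s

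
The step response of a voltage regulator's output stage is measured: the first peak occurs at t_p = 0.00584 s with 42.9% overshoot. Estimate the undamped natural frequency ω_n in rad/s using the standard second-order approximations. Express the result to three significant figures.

The overshoot fixes ζ = −ln(OS)/√(π²+ln²(OS)) = 0.260.
t_p = π/ω_d ⇒ ω_d = 538 rad/s; then ω_n = ω_d/√(1−ζ²) = 557 rad/s.

ω_n ≈ 557 rad/s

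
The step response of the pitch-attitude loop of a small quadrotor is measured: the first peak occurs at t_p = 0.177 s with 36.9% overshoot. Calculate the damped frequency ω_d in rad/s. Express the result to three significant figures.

ω_d ≈ 17.7 rad/s

t_p = π/ω_d, so ω_d = π/0.177 = 17.7 rad/s.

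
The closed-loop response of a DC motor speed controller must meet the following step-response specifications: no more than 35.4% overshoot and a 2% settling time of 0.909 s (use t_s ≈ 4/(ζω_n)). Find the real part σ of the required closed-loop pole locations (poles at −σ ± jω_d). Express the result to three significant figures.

The settling-time spec alone fixes σ = ζω_n = 4/t_s = 4/0.909 = 4.40.
(Overshoot then fixes ζ = 0.314 and hence ω_d = σ·√(1−ζ²)/ζ = 13.3 rad/s.)

σ ≈ 4.40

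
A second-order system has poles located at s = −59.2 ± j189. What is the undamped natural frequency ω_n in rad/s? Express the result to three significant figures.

ω_n ≈ 198 rad/s

With σ = 59.2, ω_d = 189: ω_n = √(σ²+ω_d²) = 198 rad/s, ζ = σ/ω_n = 0.299.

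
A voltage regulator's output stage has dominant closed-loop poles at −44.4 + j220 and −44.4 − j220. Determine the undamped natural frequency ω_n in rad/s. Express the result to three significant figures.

ω_n ≈ 224 rad/s

The poles are at −σ ± jω_d with σ = 44.4 and ω_d = 220, so ω_n = √(σ²+ω_d²) = 224 rad/s and ζ = σ/ω_n = 0.198.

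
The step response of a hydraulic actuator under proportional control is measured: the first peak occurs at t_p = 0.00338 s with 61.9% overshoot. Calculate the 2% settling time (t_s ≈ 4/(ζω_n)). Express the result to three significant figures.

t_s ≈ 0.0282 s

The overshoot fixes ζ = −ln(OS)/√(π²+ln²(OS)) = 0.151.
t_p = π/ω_d ⇒ ω_d = 929 rad/s; then ω_n = ω_d/√(1−ζ²) = 940 rad/s.
t_s ≈ 4/(ζω_n) = 4/(0.151·940) = 0.0282 s.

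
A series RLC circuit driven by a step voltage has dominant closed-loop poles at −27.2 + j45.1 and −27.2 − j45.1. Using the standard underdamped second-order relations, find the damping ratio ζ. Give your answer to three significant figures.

The poles are at −σ ± jω_d with σ = 27.2 and ω_d = 45.1, so ω_n = √(σ²+ω_d²) = 52.7 rad/s and ζ = σ/ω_n = 0.516.

ζ ≈ 0.516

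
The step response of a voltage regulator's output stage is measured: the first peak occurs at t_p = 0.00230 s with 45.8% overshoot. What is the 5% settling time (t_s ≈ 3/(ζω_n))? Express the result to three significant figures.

The overshoot fixes ζ = −ln(OS)/√(π²+ln²(OS)) = 0.241.
t_p = π/ω_d ⇒ ω_d = 1370 rad/s; then ω_n = ω_d/√(1−ζ²) = 1410 rad/s.
t_s ≈ 3/(ζω_n) = 3/(0.241·1410) = 0.00884 s.

t_s ≈ 0.00884 s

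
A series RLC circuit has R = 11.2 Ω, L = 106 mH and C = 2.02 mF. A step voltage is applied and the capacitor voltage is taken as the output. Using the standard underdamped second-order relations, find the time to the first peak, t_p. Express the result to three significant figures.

For a series RLC circuit (capacitor voltage as output), ω_n = 1/√(LC) = 1/√(106 mH · 2.02 mF) = 68.3 rad/s.
ζ = (R/2)·√(C/L) = (11.2/2)·√(2.02 mF/106 mH) = 0.773.
The damped frequency ω_d = ω_n√(1−ζ²) = 43.4 rad/s. t_p = π/ω_d = 0.0725 s.

t_p ≈ 0.0725 s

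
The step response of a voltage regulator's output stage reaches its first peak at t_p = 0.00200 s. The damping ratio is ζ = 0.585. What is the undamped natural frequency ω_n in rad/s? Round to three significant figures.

ω_n ≈ 1940 rad/s

Peak time t_p = π/ω_d, so ω_d = π/t_p = π/0.00200 = 1570 rad/s.
ω_n = ω_d/√(1−ζ²) = 1570/√0.658 = 1940 rad/s.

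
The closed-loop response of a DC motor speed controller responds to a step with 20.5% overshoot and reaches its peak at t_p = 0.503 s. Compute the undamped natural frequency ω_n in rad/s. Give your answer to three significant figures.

ζ from %OS: ζ = |ln 0.205|/√(π²+ln²0.205) = 0.450.
From t_p = π/ω_d, ω_d = π/0.503 = 6.25 rad/s, so ω_n = ω_d/√(1−ζ²) = 7.00 rad/s.

ω_n ≈ 7.00 rad/s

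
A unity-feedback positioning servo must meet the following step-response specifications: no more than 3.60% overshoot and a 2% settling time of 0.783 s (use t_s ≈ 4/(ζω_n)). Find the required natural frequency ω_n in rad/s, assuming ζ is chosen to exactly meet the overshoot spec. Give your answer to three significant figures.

ω_n ≈ 7.03 rad/s

ζ = −ln(OS)/√(π² + (ln OS)²). With OS = 0.0360, ln OS = −3.324 and ζ = 3.324/4.574 = 0.727.
Then ω_n = 4/(ζ t_s) = 4/(0.727 × 0.783) = 7.03 rad/s.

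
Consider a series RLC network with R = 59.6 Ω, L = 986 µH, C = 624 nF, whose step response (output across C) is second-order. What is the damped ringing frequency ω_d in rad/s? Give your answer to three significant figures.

ω_d ≈ 26700 rad/s

For a series RLC circuit (capacitor voltage as output), ω_n = 1/√(LC) = 1/√(986 µH · 624 nF) = 40300 rad/s.
ζ = (R/2)·√(C/L) = (59.6/2)·√(624 nF/986 µH) = 0.750.
The damped frequency ω_d = ω_n√(1−ζ²) = 26700 rad/s.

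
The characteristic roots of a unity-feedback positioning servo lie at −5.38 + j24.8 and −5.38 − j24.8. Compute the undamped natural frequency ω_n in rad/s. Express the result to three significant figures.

ω_n ≈ 25.4 rad/s

|pole| = ω_n = √(5.38² + 24.8²) = 25.4 rad/s; ζ = cos θ = σ/ω_n = 0.212.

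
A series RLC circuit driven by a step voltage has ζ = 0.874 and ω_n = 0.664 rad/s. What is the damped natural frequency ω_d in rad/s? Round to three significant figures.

ω_d ≈ 0.323 rad/s

ω_d = ω_n√(1−ζ²) = 0.664·√0.236 = 0.323 rad/s.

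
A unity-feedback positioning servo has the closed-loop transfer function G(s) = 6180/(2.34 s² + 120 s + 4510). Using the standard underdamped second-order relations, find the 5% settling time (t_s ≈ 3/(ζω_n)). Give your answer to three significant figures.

t_s ≈ 0.117 s

Dividing through by 2.34: denominator becomes s² + 51.28 s + 1927.
So ω_n = √1927 = 43.9 rad/s and ζ = 51.28/(2·43.9) = 0.584.
t_s ≈ 3/(ζω_n) = 0.117 s.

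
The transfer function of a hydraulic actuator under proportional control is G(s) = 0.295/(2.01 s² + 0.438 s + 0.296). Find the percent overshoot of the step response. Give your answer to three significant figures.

Dividing through by 2.01: denominator becomes s² + 0.2179 s + 0.1473.
So ω_n = √0.1473 = 0.384 rad/s and ζ = 0.2179/(2·0.384) = 0.284.
%OS = 100·exp(−πζ/√(1−ζ²)) = 39.4%.

%OS ≈ 39.4%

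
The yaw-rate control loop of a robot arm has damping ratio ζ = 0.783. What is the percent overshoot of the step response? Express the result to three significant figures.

%OS ≈ 1.92%

For an underdamped second-order system, %OS = 100·exp(−πζ/√(1−ζ²)).
πζ/√(1−ζ²) = π·0.783/√(1−0.613) = 3.955, so %OS = 100·e^(−3.955) = 1.92%.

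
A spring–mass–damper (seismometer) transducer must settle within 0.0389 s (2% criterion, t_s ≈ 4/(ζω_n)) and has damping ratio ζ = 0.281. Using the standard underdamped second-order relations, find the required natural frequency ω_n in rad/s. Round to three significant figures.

ω_n ≈ 366 rad/s

Rearranging t_s ≈ 4/(ζω_n) gives ω_n = 4/(ζ·t_s) = 4/(0.281 × 0.0389) = 366 rad/s.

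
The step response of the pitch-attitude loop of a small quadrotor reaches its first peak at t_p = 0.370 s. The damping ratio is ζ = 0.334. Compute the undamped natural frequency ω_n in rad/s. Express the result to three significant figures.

ω_n ≈ 9.01 rad/s

Peak time t_p = π/ω_d, so ω_d = π/t_p = π/0.370 = 8.49 rad/s.
ω_n = ω_d/√(1−ζ²) = 8.49/√0.888 = 9.01 rad/s.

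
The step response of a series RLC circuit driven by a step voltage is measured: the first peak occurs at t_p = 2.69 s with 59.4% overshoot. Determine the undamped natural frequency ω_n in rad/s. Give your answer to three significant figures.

From the overshoot, ζ = −ln(OS)/√(π²+ln²(OS)) = 0.164.
From t_p = π/ω_d, ω_d = π/2.69 = 1.17 rad/s, so ω_n = ω_d/√(1−ζ²) = 1.18 rad/s.

ω_n ≈ 1.18 rad/s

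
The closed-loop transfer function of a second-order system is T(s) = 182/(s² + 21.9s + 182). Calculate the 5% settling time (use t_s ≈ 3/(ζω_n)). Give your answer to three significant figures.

Matching coefficients with s² + 2ζω_n s + ω_n² gives ω_n² = 182 ⇒ ω_n = 13.5 rad/s, and ζ = 21.9/(2ω_n) = 0.812.
t_s ≈ 3/(ζω_n) = 3/(0.812·13.5) = 0.274 s.

t_s ≈ 0.274 s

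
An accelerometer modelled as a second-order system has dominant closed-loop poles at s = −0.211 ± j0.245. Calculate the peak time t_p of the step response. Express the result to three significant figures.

t_p ≈ 12.8 s

t_p = π/ω_d with ω_d = 0.245 (the imaginary part), so t_p = 12.8 s.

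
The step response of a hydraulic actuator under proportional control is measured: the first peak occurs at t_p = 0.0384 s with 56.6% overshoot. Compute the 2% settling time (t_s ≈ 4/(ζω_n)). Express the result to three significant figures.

t_s ≈ 0.270 s

From the overshoot, ζ = −ln(OS)/√(π²+ln²(OS)) = 0.178.
t_p = π/ω_d ⇒ ω_d = 81.8 rad/s; then ω_n = ω_d/√(1−ζ²) = 83.1 rad/s.
t_s ≈ 4/(ζω_n) = 4/(0.178·83.1) = 0.270 s.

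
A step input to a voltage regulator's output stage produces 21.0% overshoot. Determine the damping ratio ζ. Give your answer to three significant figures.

Inverting the overshoot relation: ζ = |ln 0.210|/√(π² + ln²0.210) = 0.445.

ζ ≈ 0.445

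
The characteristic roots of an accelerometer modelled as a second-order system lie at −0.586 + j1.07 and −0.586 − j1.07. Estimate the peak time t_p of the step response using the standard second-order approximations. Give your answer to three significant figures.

t_p ≈ 2.94 s

t_p = π/ω_d with ω_d = 1.07 (the imaginary part), so t_p = 2.94 s.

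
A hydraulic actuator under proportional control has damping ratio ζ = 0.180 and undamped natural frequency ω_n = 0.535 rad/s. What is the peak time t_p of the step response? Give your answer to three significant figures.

The damped frequency is ω_d = ω_n√(1−ζ²) = 0.535·√(1−0.0324) = 0.526 rad/s.
Peak time t_p = π/ω_d = π/0.526 = 5.97 s.

t_p ≈ 5.97 s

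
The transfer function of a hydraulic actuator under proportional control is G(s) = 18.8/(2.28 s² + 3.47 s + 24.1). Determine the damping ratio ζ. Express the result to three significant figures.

Dividing through by 2.28: denominator becomes s² + 1.522 s + 10.57.
So ω_n = √10.57 = 3.25 rad/s and ζ = 1.522/(2·3.25) = 0.234.

ζ ≈ 0.234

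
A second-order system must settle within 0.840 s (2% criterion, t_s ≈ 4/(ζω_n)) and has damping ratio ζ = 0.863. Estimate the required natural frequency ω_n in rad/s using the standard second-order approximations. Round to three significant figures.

Rearranging t_s ≈ 4/(ζω_n) gives ω_n = 4/(ζ·t_s) = 4/(0.863 × 0.840) = 5.52 rad/s.

ω_n ≈ 5.52 rad/s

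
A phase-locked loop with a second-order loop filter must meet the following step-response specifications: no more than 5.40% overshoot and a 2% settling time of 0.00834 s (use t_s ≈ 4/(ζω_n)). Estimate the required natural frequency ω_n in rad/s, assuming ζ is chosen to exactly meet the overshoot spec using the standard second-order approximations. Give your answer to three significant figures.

ω_n ≈ 705 rad/s

ζ = −ln(OS)/√(π² + (ln OS)²). With OS = 0.0540, ln OS = −2.919 and ζ = 2.919/4.288 = 0.681.
From t_s ≈ 4/(ζω_n): ω_n = 4/(ζ·t_s) = 4/(0.681·0.00834) = 705 rad/s.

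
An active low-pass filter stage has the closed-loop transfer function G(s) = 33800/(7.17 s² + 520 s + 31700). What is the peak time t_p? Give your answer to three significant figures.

Dividing through by 7.17: denominator becomes s² + 72.52 s + 4421.
So ω_n = √4421 = 66.5 rad/s and ζ = 72.52/(2·66.5) = 0.545.
ω_d = 66.5·√(1 − 0.545²) = 55.7 rad/s. t_p = π/ω_d = 0.0564 s.

t_p ≈ 0.0564 s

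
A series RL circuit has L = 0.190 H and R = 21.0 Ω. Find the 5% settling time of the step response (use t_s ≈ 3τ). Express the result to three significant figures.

t_s ≈ 0.0271 s

τ = L/R = 0.190/21.0 = 0.00905 s.
t_s ≈ 3τ = 0.0271 s.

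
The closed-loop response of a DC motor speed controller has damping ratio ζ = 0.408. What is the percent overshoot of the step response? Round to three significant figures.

%OS ≈ 24.6%

For an underdamped second-order system, %OS = 100·exp(−πζ/√(1−ζ²)).
πζ/√(1−ζ²) = π·0.408/√(1−0.166) = 1.404, so %OS = 100·e^(−1.404) = 24.6%.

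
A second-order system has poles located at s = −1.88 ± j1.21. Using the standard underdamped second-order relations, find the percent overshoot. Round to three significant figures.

%OS ≈ 0.759%

The poles are at −σ ± jω_d with σ = 1.88 and ω_d = 1.21, so ω_n = √(σ²+ω_d²) = 2.24 rad/s and ζ = σ/ω_n = 0.841.
%OS = 100·exp(−πζ/√(1−ζ²)) = 0.759%.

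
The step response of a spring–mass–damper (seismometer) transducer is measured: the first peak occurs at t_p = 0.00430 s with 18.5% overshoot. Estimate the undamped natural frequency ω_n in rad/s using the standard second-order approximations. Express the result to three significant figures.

ω_n ≈ 829 rad/s

The overshoot fixes ζ = −ln(OS)/√(π²+ln²(OS)) = 0.473.
t_p = π/ω_d ⇒ ω_d = 731 rad/s; then ω_n = ω_d/√(1−ζ²) = 829 rad/s.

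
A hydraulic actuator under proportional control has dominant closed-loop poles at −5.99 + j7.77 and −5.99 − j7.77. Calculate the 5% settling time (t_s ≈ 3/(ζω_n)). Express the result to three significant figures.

t_s ≈ 0.501 s

For poles at −σ ± jω_d, ζω_n = σ = 5.99, so t_s ≈ 3/σ = 0.501 s.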